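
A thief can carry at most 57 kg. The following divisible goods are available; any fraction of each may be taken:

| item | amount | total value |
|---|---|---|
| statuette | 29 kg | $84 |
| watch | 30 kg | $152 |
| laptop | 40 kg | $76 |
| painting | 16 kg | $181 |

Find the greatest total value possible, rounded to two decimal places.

Take in order of value per unit:
- painting (181/16 per unit): all 16 → value 181, running total 181.00
- watch (152/30 per unit): all 30 → value 152, running total 333.00
- statuette (84/29 per unit): 11 of 29 → value 11×84/29 = 31.8621, running total 364.86
Total 364.86.

364.86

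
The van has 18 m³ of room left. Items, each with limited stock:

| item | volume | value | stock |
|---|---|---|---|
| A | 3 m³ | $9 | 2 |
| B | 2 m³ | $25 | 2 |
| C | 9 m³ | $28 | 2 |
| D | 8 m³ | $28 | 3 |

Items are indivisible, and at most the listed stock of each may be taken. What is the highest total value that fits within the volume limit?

Top feasible selections:
- 2×A + 2×B + 1×D: volume 18, value 96
- 1×A + 2×B + 1×D: volume 15, value 87
Best: $96.

$96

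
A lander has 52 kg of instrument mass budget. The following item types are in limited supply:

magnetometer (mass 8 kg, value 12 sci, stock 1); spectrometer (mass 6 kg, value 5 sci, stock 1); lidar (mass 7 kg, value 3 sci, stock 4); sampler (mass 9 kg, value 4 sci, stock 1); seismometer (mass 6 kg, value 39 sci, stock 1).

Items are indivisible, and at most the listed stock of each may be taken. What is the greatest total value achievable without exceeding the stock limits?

69 sci

Best selections within mass 52 and stock limits:
- 1×magnetometer + 1×spectrometer + 3×lidar + 1×sampler + 1×seismometer: mass 50, value 69
- 1×magnetometer + 1×spectrometer + 4×lidar + 1×seismometer: mass 48, value 68
Best: 69 sci.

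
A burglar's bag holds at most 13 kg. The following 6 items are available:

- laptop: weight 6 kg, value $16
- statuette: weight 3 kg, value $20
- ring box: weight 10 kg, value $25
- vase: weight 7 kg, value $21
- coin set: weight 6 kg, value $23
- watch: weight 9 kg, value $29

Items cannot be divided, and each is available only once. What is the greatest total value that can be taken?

Check high-value combinations within 13 kg:
- statuette+watch: weight 3+9=12, value 20+29=49
- statuette+ring box: weight 3+10=13, value 20+25=45
- vase+coin set: weight 7+6=13, value 21+23=44
Best: $49.

$49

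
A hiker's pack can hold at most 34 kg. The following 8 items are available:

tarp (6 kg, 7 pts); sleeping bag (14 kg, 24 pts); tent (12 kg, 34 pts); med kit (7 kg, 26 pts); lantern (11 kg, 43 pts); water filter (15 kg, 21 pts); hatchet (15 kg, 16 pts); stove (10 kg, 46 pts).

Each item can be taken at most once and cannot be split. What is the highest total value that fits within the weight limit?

123 pts

Check high-value combinations within 34 kg:
- tent+lantern+stove: weight 12+11+10=33, value 34+43+46=123
- tarp+med kit+lantern+stove: weight 6+7+11+10=34, value 7+26+43+46=122
- med kit+lantern+stove: weight 7+11+10=28, value 26+43+46=115
- tent+med kit+stove: weight 12+7+10=29, value 34+26+46=106
- tent+med kit+lantern: weight 12+7+11=30, value 34+26+43=103
Best: 123 pts.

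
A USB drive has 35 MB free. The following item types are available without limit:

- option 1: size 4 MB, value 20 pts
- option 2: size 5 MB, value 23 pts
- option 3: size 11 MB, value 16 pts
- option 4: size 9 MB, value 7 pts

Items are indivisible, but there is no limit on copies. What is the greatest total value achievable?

169 pts

Best value-per-unit is option 1 at 20/4; filling with it alone gives 8×20 = 160.
Optimal mix: 5×option 1 + 3×option 2 → size 35, value 169.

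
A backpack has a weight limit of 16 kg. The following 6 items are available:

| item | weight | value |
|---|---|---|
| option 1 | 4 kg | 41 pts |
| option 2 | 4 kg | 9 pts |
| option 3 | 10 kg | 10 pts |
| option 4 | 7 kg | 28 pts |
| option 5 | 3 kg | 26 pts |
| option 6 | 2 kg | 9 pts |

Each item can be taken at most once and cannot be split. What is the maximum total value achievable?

104 pts

Check high-value combinations within 16 kg:
- option 1+option 4+option 5+option 6: weight 4+7+3+2=16, value 41+28+26+9=104
- option 1+option 4+option 5: weight 4+7+3=14, value 41+28+26=95
- option 1+option 2+option 5+option 6: weight 4+4+3+2=13, value 41+9+26+9=85
- option 1+option 4+option 6: weight 4+7+2=13, value 41+28+9=78
Best: 104 pts.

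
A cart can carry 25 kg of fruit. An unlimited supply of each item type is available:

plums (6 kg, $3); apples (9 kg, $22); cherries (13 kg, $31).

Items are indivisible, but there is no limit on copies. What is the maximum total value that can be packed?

$53

Best value-per-unit is apples at 22/9; filling with it alone gives 2×22 = 44.
Optimal mix: 1×apples + 1×cherries → weight 22, value 53.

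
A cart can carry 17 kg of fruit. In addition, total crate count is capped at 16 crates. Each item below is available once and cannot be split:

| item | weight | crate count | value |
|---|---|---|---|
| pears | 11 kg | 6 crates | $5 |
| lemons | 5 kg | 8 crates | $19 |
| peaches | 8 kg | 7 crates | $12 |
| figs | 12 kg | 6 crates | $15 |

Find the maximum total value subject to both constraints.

$34

Feasible sets respecting both limits:
- lemons+figs: weight 17, crate count 14, value 34
- lemons+peaches: weight 13, crate count 15, value 31
- pears+lemons: weight 16, crate count 14, value 24
- lemons: weight 5, crate count 8, value 19
Best: $34.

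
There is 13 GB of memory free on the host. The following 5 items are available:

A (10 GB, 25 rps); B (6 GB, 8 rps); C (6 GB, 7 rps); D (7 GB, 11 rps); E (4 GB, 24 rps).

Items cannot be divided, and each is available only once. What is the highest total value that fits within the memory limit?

Check high-value combinations within 13 GB:
- D+E: memory 7+4=11, value 11+24=35
- B+E: memory 6+4=10, value 8+24=32
- C+E: memory 6+4=10, value 7+24=31
- A: memory 10, value 25
- E: memory 4, value 24
Best: 35 rps.

35 rps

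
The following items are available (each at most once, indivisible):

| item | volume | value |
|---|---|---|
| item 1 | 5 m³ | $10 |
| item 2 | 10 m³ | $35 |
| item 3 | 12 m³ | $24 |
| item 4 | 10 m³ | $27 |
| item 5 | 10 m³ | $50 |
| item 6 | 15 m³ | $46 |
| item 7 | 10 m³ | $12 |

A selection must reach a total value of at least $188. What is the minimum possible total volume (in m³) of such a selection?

Subsets with value ≥ 188, sorted by total volume:
- item 1+item 2+item 3+item 4+item 5+item 6: volume 62, value 192
- item 2+item 3+item 4+item 5+item 6+item 7: volume 67, value 194
- item 1+item 2+item 3+item 4+item 5+item 6+item 7: volume 72, value 204
Minimum volume: 62 m³.

62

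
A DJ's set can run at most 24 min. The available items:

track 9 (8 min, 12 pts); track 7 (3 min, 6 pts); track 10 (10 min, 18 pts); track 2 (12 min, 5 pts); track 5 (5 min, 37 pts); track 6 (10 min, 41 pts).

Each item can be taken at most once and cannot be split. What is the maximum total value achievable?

90 pts

This is a 0/1 knapsack; check combinations near the capacity.
- track 9+track 5+track 6: duration 8+5+10=23, value 12+37+41=90
- track 7+track 5+track 6: duration 3+5+10=18, value 6+37+41=84
- track 5+track 6: duration 5+10=15, value 37+41=78
Best: 90 pts.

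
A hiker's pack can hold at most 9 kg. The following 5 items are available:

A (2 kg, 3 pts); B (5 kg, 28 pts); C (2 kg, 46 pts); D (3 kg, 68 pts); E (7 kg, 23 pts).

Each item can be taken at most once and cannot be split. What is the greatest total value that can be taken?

Check high-value combinations within 9 kg:
- A+C+D: weight 2+2+3=7, value 3+46+68=117
- C+D: weight 2+3=5, value 46+68=114
- B+D: weight 5+3=8, value 28+68=96
- A+B+C: weight 2+5+2=9, value 3+28+46=77
Best: 117 pts.

117 pts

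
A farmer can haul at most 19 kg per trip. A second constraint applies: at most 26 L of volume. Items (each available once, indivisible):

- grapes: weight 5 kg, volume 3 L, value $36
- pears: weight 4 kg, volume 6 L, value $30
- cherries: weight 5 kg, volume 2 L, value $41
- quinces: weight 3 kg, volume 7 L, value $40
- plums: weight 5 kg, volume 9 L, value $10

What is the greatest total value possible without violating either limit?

Feasible sets respecting both limits:
- grapes+pears+cherries+quinces: weight 17, volume 18, value 147
- grapes+cherries+quinces+plums: weight 18, volume 21, value 127
- pears+cherries+quinces+plums: weight 17, volume 24, value 121
- grapes+cherries+quinces: weight 13, volume 12, value 117
Best: $147.

$147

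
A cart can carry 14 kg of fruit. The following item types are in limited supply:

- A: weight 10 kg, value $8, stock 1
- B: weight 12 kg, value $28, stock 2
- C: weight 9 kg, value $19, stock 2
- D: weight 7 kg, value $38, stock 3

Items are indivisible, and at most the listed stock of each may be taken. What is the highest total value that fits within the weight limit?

$76

Best selections within weight 14 and stock limits:
- 2×D: weight 14, value 76
- 1×D: weight 7, value 38
Best: $76.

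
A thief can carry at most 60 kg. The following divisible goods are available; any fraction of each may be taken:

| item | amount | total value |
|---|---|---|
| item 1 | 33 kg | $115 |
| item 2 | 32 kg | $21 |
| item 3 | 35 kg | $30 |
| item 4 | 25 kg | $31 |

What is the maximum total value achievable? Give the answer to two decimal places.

147.71

Take in order of value per unit:
- item 1 (115/33 per unit): all 33 → value 115, running total 115.00
- item 4 (31/25 per unit): all 25 → value 31, running total 146.00
- item 3 (30/35 per unit): 2 of 35 → value 2×30/35 = 1.7143, running total 147.71
Total 147.71.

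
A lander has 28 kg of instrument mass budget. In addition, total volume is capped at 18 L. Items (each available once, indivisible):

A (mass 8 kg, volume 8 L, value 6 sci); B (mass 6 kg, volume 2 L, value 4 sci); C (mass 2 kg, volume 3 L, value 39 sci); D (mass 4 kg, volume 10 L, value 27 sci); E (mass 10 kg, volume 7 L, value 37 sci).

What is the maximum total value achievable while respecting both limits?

Feasible sets respecting both limits:
- A+C+E: mass 20, volume 18, value 82
- B+C+E: mass 18, volume 12, value 80
- C+E: mass 12, volume 10, value 76
- B+C+D: mass 12, volume 15, value 70
Best: 82 sci.

82 sci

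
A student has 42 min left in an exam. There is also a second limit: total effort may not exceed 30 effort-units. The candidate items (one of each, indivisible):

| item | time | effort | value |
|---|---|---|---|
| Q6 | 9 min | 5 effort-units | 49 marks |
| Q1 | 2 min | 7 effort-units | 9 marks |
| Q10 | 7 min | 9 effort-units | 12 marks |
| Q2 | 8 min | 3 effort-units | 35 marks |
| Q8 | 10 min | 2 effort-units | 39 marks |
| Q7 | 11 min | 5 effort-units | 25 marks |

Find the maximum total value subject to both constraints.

157 marks

Feasible sets respecting both limits:
- Q6+Q1+Q2+Q8+Q7: time 40, effort 22, value 157
- Q6+Q2+Q8+Q7: time 38, effort 15, value 148
- Q6+Q1+Q10+Q2+Q8: time 36, effort 26, value 144
- Q6+Q10+Q2+Q8: time 34, effort 19, value 135
Best: 157 marks.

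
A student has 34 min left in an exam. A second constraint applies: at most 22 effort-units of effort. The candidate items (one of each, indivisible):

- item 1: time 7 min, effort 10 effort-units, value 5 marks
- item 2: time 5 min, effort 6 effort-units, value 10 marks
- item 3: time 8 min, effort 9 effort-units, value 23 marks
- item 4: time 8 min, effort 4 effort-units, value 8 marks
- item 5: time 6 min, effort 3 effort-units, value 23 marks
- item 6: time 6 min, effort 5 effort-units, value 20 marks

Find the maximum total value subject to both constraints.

Feasible sets respecting both limits:
- item 3+item 4+item 5+item 6: time 28, effort 21, value 74
- item 3+item 5+item 6: time 20, effort 17, value 66
- item 2+item 3+item 4+item 5: time 27, effort 22, value 64
Best: 74 marks.

74 marks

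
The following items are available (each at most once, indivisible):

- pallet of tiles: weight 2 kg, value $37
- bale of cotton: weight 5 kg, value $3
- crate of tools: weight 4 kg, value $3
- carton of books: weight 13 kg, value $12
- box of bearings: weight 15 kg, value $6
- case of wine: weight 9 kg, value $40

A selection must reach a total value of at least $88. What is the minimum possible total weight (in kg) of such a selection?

24

Subsets with value ≥ 88, sorted by total weight:
- pallet of tiles+carton of books+case of wine: weight 24, value 89
- pallet of tiles+crate of tools+carton of books+case of wine: weight 28, value 92
- pallet of tiles+bale of cotton+carton of books+case of wine: weight 29, value 92
- pallet of tiles+bale of cotton+crate of tools+carton of books+case of wine: weight 33, value 95
Minimum weight: 24 kg.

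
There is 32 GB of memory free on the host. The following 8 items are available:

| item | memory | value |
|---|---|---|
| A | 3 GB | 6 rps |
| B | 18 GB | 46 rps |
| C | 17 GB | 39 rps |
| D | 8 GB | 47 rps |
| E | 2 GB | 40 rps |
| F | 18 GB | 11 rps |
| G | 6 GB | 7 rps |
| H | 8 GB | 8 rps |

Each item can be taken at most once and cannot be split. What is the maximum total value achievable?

139 rps

Check high-value combinations within 32 GB:
- A+B+D+E: memory 3+18+8+2=31, value 6+46+47+40=139
- B+D+E: memory 18+8+2=28, value 46+47+40=133
- A+C+D+E: memory 3+17+8+2=30, value 6+39+47+40=132
Best: 139 rps.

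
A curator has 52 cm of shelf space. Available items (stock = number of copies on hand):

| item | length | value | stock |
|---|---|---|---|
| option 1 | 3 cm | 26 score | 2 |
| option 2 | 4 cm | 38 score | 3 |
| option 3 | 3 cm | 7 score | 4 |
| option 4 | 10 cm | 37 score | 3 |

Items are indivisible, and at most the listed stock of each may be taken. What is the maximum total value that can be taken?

Best selections within length 52 and stock limits:
- 2×option 1 + 3×option 2 + 1×option 3 + 3×option 4: length 51, value 284
- 2×option 1 + 3×option 2 + 3×option 4: length 48, value 277
Best: 284 score.

284 score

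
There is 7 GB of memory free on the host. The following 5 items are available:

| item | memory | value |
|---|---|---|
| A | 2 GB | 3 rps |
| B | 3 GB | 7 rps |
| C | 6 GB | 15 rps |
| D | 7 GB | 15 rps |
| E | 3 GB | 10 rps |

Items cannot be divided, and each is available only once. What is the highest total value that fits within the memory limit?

Check high-value combinations within 7 GB:
- B+E: memory 3+3=6, value 7+10=17
- C: memory 6, value 15
- D: memory 7, value 15
- A+E: memory 2+3=5, value 3+10=13
- E: memory 3, value 10
Best: 17 rps.

17 rps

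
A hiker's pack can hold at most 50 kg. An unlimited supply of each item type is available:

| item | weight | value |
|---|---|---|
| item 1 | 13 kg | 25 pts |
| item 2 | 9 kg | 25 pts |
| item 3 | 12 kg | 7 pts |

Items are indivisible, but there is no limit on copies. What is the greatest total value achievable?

125 pts

Best value-per-unit is item 2 at 25/9; filling with it alone gives 5×25 = 125.
Optimal mix: 1×item 1 + 4×item 2 → weight 49, value 125.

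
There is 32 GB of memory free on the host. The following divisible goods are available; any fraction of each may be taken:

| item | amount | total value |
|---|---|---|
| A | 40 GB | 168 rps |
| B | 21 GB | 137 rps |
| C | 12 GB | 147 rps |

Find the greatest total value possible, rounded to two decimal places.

Take in order of value per unit:
- C (147/12 per unit): all 12 → value 147, running total 147.00
- B (137/21 per unit): 20 of 21 → value 20×137/21 = 130.4762, running total 277.48
Total 277.48.

277.48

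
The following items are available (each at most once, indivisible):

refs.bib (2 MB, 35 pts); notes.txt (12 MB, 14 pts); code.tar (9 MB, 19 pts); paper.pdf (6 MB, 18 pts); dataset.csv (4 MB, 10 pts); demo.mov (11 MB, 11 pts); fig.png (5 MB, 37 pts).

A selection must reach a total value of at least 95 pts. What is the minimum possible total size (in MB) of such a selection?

17

Subsets with value ≥ 95, sorted by total size:
- refs.bib+paper.pdf+dataset.csv+fig.png: size 17, value 100
- refs.bib+code.tar+dataset.csv+fig.png: size 20, value 101
Minimum size: 17 MB.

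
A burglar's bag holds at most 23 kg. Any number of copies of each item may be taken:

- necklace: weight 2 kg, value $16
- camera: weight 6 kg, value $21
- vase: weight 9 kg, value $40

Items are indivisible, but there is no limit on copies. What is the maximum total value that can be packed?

$176

Best value-per-unit is necklace at 16/2, and filling with it alone uses weight 11×2=22. No mix of the others beats 11×16 = 176.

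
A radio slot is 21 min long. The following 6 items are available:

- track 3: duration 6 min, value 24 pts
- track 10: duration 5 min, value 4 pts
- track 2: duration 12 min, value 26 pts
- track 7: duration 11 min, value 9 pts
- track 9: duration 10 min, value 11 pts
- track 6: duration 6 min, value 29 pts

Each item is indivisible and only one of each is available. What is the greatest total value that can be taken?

This is a 0/1 knapsack; check combinations near the capacity.
- track 3+track 10+track 6: duration 6+5+6=17, value 24+4+29=57
- track 2+track 6: duration 12+6=18, value 26+29=55
- track 3+track 6: duration 6+6=12, value 24+29=53
- track 3+track 2: duration 6+12=18, value 24+26=50
- track 10+track 9+track 6: duration 5+10+6=21, value 4+11+29=44
Best: 57 pts.

57 pts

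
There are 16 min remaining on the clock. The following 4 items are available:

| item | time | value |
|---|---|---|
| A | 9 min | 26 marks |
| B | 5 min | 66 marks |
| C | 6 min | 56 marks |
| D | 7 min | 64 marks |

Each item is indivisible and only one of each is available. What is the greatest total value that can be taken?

130 marks

Check high-value combinations within 16 min:
- B+D: time 5+7=12, value 66+64=130
- B+C: time 5+6=11, value 66+56=122
- C+D: time 6+7=13, value 56+64=120
- A+B: time 9+5=14, value 26+66=92
- A+D: time 9+7=16, value 26+64=90
Best: 130 marks.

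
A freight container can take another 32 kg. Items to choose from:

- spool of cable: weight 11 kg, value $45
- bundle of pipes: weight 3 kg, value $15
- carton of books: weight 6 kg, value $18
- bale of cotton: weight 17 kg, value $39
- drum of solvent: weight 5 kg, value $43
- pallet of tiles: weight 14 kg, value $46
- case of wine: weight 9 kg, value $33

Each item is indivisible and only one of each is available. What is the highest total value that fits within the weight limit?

$139

This is a 0/1 knapsack; check combinations near the capacity.
- spool of cable+carton of books+drum of solvent+case of wine: weight 11+6+5+9=31, value 45+18+43+33=139
- bundle of pipes+drum of solvent+pallet of tiles+case of wine: weight 3+5+14+9=31, value 15+43+46+33=137
- spool of cable+bundle of pipes+drum of solvent+case of wine: weight 11+3+5+9=28, value 45+15+43+33=136
- spool of cable+drum of solvent+pallet of tiles: weight 11+5+14=30, value 45+43+46=134
- bundle of pipes+carton of books+drum of solvent+pallet of tiles: weight 3+6+5+14=28, value 15+18+43+46=122
Best: $139.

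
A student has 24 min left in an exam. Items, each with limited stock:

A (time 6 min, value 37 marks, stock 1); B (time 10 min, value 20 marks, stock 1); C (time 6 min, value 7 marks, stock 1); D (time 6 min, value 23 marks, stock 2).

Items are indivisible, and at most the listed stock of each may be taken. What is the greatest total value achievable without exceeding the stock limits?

90 marks

Top feasible selections:
- 1×A + 1×C + 2×D: time 24, value 90
- 1×A + 2×D: time 18, value 83
- 1×A + 1×B + 1×D: time 22, value 80
Best: 90 marks.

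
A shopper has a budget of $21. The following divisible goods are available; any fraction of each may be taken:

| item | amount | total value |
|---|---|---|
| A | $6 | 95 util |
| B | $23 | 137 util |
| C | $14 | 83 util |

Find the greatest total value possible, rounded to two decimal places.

Take in order of value per unit:
- A (95/6 per unit): all 6 → value 95, running total 95.00
- B (137/23 per unit): 15 of 23 → value 15×137/23 = 89.3478, running total 184.35
Total 184.35.

184.35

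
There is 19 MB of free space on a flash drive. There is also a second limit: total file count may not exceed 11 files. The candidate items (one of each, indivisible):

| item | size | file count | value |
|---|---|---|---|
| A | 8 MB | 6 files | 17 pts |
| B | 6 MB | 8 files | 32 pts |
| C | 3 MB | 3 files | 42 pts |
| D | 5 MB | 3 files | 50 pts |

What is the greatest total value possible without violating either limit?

92 pts

Feasible sets respecting both limits:
- C+D: size 8, file count 6, value 92
- B+D: size 11, file count 11, value 82
- B+C: size 9, file count 11, value 74
Best: 92 pts.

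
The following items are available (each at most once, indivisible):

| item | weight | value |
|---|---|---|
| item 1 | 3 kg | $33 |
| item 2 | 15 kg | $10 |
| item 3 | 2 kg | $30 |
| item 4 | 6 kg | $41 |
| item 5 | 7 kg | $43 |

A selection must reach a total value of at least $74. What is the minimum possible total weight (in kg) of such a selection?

Subsets with value ≥ 74, sorted by total weight:
- item 1+item 4: weight 9, value 74
- item 1+item 5: weight 10, value 76
- item 1+item 3+item 4: weight 11, value 104
Minimum weight: 9 kg.

9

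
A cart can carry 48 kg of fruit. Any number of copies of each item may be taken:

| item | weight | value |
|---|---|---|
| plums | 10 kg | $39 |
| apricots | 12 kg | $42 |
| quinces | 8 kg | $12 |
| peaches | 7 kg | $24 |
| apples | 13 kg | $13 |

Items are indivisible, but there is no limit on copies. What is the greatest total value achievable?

$180

Best value-per-unit is plums at 39/10; filling with it alone gives 4×39 = 156.
Optimal mix: 4×plums + 1×peaches → weight 47, value 180.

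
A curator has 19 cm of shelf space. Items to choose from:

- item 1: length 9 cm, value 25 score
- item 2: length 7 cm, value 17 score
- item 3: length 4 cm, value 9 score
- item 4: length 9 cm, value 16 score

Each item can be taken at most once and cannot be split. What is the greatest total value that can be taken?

42 score

Check high-value combinations within 19 cm:
- item 1+item 2: length 9+7=16, value 25+17=42
- item 1+item 4: length 9+9=18, value 25+16=41
- item 1+item 3: length 9+4=13, value 25+9=34
- item 2+item 4: length 7+9=16, value 17+16=33
- item 2+item 3: length 7+4=11, value 17+9=26
Best: 42 score.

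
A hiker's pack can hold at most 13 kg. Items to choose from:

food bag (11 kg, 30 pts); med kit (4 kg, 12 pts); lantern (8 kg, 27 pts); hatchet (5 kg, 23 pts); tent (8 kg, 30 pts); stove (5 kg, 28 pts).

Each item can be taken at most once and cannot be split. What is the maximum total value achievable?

58 pts

Check high-value combinations within 13 kg:
- tent+stove: weight 8+5=13, value 30+28=58
- lantern+stove: weight 8+5=13, value 27+28=55
- hatchet+tent: weight 5+8=13, value 23+30=53
- hatchet+stove: weight 5+5=10, value 23+28=51
- lantern+hatchet: weight 8+5=13, value 27+23=50
Best: 58 pts.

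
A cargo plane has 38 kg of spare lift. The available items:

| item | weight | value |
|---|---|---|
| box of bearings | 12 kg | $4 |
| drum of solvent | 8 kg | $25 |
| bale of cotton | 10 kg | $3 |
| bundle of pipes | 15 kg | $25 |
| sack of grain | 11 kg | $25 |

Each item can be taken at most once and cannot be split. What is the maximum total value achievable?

Check high-value combinations within 38 kg:
- drum of solvent+bundle of pipes+sack of grain: weight 8+15+11=34, value 25+25+25=75
- box of bearings+drum of solvent+sack of grain: weight 12+8+11=31, value 4+25+25=54
- box of bearings+drum of solvent+bundle of pipes: weight 12+8+15=35, value 4+25+25=54
- box of bearings+bundle of pipes+sack of grain: weight 12+15+11=38, value 4+25+25=54
Best: $75.

$75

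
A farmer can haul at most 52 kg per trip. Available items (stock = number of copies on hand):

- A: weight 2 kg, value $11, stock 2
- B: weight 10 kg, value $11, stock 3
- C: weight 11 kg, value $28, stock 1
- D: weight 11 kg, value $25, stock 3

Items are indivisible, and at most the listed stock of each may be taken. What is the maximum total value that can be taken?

$125

Best selections within weight 52 and stock limits:
- 2×A + 1×C + 3×D: weight 48, value 125
- 1×A + 1×C + 3×D: weight 46, value 114
- 2×A + 1×B + 1×C + 2×D: weight 47, value 111
- 2×A + 1×B + 3×D: weight 47, value 108
Best: $125.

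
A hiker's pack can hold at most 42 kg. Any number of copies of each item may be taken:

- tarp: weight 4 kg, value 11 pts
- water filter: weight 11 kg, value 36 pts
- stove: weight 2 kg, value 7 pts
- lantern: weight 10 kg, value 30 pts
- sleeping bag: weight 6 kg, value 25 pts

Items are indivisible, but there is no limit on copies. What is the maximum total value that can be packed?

175 pts

Best value-per-unit is sleeping bag at 25/6, and filling with it alone uses weight 7×6=42. No mix of the others beats 7×25 = 175.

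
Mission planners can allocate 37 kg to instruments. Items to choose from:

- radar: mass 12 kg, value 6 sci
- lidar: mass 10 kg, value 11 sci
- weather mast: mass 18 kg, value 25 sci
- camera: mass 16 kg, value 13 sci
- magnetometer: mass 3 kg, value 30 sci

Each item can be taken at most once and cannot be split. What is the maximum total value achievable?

Check high-value combinations within 37 kg:
- weather mast+camera+magnetometer: mass 18+16+3=37, value 25+13+30=68
- lidar+weather mast+magnetometer: mass 10+18+3=31, value 11+25+30=66
- radar+weather mast+magnetometer: mass 12+18+3=33, value 6+25+30=61
Best: 68 sci.

68 sci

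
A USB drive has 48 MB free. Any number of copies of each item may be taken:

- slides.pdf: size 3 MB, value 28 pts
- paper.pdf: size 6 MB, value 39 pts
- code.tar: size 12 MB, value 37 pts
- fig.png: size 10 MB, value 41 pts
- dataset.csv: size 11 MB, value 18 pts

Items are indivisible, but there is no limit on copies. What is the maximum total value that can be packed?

448 pts

Best value-per-unit is slides.pdf at 28/3, and filling with it alone uses size 16×3=48. No mix of the others beats 16×28 = 448.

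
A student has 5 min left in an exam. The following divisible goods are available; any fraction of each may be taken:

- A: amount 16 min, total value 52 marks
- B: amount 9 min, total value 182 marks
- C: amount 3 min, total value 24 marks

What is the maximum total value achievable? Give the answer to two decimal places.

Take in order of value per unit:
- B (182/9 per unit): 5 of 9 → value 5×182/9 = 101.1111, running total 101.11
Total 101.11.

101.11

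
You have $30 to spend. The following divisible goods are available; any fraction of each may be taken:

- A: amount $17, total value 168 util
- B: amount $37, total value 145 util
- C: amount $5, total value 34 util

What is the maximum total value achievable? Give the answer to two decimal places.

233.35

Take in order of value per unit:
- A (168/17 per unit): all 17 → value 168, running total 168.00
- C (34/5 per unit): all 5 → value 34, running total 202.00
- B (145/37 per unit): 8 of 37 → value 8×145/37 = 31.3514, running total 233.35
Total 233.35.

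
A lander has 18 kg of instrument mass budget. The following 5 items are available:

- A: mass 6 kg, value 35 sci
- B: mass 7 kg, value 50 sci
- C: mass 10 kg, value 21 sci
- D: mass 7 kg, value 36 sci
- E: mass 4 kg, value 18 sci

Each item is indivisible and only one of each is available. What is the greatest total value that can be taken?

104 sci

This is a 0/1 knapsack; check combinations near the capacity.
- B+D+E: mass 7+7+4=18, value 50+36+18=104
- A+B+E: mass 6+7+4=17, value 35+50+18=103
- A+D+E: mass 6+7+4=17, value 35+36+18=89
- B+D: mass 7+7=14, value 50+36=86
- A+B: mass 6+7=13, value 35+50=85
Best: 104 sci.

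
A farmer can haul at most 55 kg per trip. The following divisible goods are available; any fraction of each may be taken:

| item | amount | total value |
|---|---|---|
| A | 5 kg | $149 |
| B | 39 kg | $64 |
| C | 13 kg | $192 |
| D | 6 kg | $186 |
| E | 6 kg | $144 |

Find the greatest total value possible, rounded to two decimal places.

712.03

Take in order of value per unit:
- D (186/6 per unit): all 6 → value 186, running total 186.00
- A (149/5 per unit): all 5 → value 149, running total 335.00
- E (144/6 per unit): all 6 → value 144, running total 479.00
- C (192/13 per unit): all 13 → value 192, running total 671.00
- B (64/39 per unit): 25 of 39 → value 25×64/39 = 41.0256, running total 712.03
Total 712.03.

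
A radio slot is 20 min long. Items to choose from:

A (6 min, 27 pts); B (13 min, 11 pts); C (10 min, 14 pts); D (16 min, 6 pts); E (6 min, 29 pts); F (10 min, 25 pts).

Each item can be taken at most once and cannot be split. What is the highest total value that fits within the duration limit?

56 pts

Check high-value combinations within 20 min:
- A+E: duration 6+6=12, value 27+29=56
- E+F: duration 6+10=16, value 29+25=54
- A+F: duration 6+10=16, value 27+25=52
Best: 56 pts.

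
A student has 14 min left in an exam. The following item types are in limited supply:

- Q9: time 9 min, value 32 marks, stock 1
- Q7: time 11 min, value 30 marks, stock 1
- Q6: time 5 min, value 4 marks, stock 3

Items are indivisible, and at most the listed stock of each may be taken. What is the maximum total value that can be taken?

36 marks

Top feasible selections:
- 1×Q9 + 1×Q6: time 14, value 36
- 1×Q9: time 9, value 32
- 1×Q7: time 11, value 30
Best: 36 marks.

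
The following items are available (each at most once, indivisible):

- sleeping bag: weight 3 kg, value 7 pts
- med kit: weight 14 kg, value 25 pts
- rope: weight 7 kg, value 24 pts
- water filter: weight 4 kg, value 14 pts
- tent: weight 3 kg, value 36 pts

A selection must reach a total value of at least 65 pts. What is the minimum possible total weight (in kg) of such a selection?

Subsets with value ≥ 65, sorted by total weight:
- sleeping bag+rope+tent: weight 13, value 67
- rope+water filter+tent: weight 14, value 74
- sleeping bag+rope+water filter+tent: weight 17, value 81
Minimum weight: 13 kg.

13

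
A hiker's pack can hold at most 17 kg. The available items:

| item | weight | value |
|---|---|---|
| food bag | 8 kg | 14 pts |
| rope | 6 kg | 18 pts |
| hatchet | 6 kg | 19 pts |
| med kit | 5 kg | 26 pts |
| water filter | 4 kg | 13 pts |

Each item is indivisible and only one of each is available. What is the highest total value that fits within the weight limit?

Check high-value combinations within 17 kg:
- rope+hatchet+med kit: weight 6+6+5=17, value 18+19+26=63
- hatchet+med kit+water filter: weight 6+5+4=15, value 19+26+13=58
- rope+med kit+water filter: weight 6+5+4=15, value 18+26+13=57
- food bag+med kit+water filter: weight 8+5+4=17, value 14+26+13=53
- rope+hatchet+water filter: weight 6+6+4=16, value 18+19+13=50
Best: 63 pts.

63 pts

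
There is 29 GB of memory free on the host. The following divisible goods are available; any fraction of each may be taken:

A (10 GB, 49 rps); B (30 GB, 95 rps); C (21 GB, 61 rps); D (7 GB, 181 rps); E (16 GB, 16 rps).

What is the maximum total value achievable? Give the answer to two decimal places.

268.00

Take in order of value per unit:
- D (181/7 per unit): all 7 → value 181, running total 181.00
- A (49/10 per unit): all 10 → value 49, running total 230.00
- B (95/30 per unit): 12 of 30 → value 12×95/30 = 38.0000, running total 268.00
Total 268.00.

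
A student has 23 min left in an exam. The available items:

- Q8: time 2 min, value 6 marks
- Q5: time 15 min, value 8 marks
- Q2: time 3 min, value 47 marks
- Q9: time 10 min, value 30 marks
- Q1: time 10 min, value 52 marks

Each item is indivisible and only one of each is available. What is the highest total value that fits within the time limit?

This is a 0/1 knapsack; check combinations near the capacity.
- Q2+Q9+Q1: time 3+10+10=23, value 47+30+52=129
- Q8+Q2+Q1: time 2+3+10=15, value 6+47+52=105
- Q2+Q1: time 3+10=13, value 47+52=99
- Q8+Q9+Q1: time 2+10+10=22, value 6+30+52=88
- Q8+Q2+Q9: time 2+3+10=15, value 6+47+30=83
Best: 129 marks.

129 marks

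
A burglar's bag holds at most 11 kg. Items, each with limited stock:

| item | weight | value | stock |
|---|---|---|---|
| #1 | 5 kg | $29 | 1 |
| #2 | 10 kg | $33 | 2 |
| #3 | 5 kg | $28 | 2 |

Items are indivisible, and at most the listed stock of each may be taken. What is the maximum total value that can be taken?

$57

Best selections within weight 11 and stock limits:
- 1×#1 + 1×#3: weight 10, value 57
- 2×#3: weight 10, value 56
Best: $57.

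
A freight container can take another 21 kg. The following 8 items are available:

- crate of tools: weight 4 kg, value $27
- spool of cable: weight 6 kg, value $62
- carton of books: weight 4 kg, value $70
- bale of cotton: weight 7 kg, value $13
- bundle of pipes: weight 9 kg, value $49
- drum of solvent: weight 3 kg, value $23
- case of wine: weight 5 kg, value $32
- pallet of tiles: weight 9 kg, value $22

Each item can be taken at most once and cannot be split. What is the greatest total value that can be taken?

Check high-value combinations within 21 kg:
- crate of tools+spool of cable+carton of books+case of wine: weight 4+6+4+5=19, value 27+62+70+32=191
- spool of cable+carton of books+drum of solvent+case of wine: weight 6+4+3+5=18, value 62+70+23+32=187
- crate of tools+spool of cable+carton of books+drum of solvent: weight 4+6+4+3=17, value 27+62+70+23=182
- spool of cable+carton of books+bundle of pipes: weight 6+4+9=19, value 62+70+49=181
- carton of books+bundle of pipes+drum of solvent+case of wine: weight 4+9+3+5=21, value 70+49+23+32=174
Best: $191.

$191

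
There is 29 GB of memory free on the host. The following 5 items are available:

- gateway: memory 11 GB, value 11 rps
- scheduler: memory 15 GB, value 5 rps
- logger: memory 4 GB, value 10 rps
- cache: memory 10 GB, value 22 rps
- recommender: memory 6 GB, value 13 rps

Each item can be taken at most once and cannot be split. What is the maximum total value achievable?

Check high-value combinations within 29 GB:
- gateway+cache+recommender: memory 11+10+6=27, value 11+22+13=46
- logger+cache+recommender: memory 4+10+6=20, value 10+22+13=45
- gateway+logger+cache: memory 11+4+10=25, value 11+10+22=43
- scheduler+logger+cache: memory 15+4+10=29, value 5+10+22=37
Best: 46 rps.

46 rps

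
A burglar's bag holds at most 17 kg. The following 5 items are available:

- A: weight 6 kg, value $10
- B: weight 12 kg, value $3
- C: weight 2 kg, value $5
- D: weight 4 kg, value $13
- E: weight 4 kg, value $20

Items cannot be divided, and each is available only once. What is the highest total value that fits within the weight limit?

Check high-value combinations within 17 kg:
- A+C+D+E: weight 6+2+4+4=16, value 10+5+13+20=48
- A+D+E: weight 6+4+4=14, value 10+13+20=43
- C+D+E: weight 2+4+4=10, value 5+13+20=38
- A+C+E: weight 6+2+4=12, value 10+5+20=35
- D+E: weight 4+4=8, value 13+20=33
Best: $48.

$48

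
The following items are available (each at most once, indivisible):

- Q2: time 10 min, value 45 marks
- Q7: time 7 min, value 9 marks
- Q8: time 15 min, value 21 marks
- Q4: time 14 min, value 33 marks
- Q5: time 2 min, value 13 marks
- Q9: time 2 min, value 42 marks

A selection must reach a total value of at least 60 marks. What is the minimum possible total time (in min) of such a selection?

11

Subsets with value ≥ 60, sorted by total time:
- Q7+Q5+Q9: time 11, value 64
- Q2+Q9: time 12, value 87
- Q2+Q5+Q9: time 14, value 100
Minimum time: 11 min.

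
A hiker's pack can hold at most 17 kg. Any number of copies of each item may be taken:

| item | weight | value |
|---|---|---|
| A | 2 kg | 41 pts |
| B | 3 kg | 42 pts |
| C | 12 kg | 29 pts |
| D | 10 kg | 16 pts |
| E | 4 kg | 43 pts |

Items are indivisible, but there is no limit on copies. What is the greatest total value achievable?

329 pts

Best value-per-unit is A at 41/2; filling with it alone gives 8×41 = 328.
Optimal mix: 7×A + 1×B → weight 17, value 329.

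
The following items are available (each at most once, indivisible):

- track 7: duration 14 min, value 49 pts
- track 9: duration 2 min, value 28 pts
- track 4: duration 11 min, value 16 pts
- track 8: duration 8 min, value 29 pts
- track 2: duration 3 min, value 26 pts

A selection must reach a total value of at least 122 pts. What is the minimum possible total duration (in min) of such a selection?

27

Subsets with value ≥ 122, sorted by total duration:
- track 7+track 9+track 8+track 2: duration 27, value 132
- track 7+track 9+track 4+track 8: duration 35, value 122
Minimum duration: 27 min.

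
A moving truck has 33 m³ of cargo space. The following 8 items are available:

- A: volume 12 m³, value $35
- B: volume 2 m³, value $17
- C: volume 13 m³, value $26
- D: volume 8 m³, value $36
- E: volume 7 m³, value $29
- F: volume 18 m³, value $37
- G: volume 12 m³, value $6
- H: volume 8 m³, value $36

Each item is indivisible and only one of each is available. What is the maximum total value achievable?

Check high-value combinations within 33 m³:
- A+B+D+H: volume 12+2+8+8=30, value 35+17+36+36=124
- B+D+E+H: volume 2+8+7+8=25, value 17+36+29+36=118
- A+B+D+E: volume 12+2+8+7=29, value 35+17+36+29=117
Best: $124.

$124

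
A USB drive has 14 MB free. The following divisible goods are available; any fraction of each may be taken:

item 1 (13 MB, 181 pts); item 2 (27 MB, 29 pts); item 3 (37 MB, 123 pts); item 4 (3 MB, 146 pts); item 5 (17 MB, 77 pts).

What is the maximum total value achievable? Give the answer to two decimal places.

299.15

Take in order of value per unit:
- item 4 (146/3 per unit): all 3 → value 146, running total 146.00
- item 1 (181/13 per unit): 11 of 13 → value 11×181/13 = 153.1538, running total 299.15
Total 299.15.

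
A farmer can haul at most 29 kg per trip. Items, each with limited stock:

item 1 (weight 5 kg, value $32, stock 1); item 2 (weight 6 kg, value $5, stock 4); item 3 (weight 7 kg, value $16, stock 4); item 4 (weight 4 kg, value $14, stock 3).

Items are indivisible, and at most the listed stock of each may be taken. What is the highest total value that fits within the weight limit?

$92

Top feasible selections:
- 1×item 1 + 2×item 3 + 2×item 4: weight 27, value 92
- 1×item 1 + 1×item 3 + 3×item 4: weight 24, value 90
Best: $92.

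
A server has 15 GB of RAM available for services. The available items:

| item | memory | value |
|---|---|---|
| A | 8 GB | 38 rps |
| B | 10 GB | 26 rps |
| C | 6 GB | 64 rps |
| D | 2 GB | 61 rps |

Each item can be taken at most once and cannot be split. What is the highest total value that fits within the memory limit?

Check high-value combinations within 15 GB:
- C+D: memory 6+2=8, value 64+61=125
- A+C: memory 8+6=14, value 38+64=102
- A+D: memory 8+2=10, value 38+61=99
- B+D: memory 10+2=12, value 26+61=87
Best: 125 rps.

125 rps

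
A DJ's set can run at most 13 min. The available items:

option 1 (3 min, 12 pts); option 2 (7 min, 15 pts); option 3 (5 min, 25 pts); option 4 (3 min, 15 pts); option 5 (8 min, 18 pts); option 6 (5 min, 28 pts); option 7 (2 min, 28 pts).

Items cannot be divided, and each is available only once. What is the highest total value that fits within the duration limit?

83 pts

Check high-value combinations within 13 min:
- option 1+option 4+option 6+option 7: duration 3+3+5+2=13, value 12+15+28+28=83
- option 3+option 6+option 7: duration 5+5+2=12, value 25+28+28=81
- option 1+option 3+option 4+option 7: duration 3+5+3+2=13, value 12+25+15+28=80
- option 4+option 6+option 7: duration 3+5+2=10, value 15+28+28=71
Best: 83 pts.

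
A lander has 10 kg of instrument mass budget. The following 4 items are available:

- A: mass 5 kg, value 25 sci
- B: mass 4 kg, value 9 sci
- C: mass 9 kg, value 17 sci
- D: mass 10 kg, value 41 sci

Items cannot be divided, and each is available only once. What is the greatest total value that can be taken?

Check high-value combinations within 10 kg:
- D: mass 10, value 41
- A+B: mass 5+4=9, value 25+9=34
- A: mass 5, value 25
Best: 41 sci.

41 sci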